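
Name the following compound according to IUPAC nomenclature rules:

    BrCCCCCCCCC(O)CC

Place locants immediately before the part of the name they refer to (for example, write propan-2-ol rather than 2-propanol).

11-bromoundecan-3-ol

The longest carbon chain that includes the –OH group has 11 carbons, so the parent hydride is undecane.
The highest-priority functional group is an alcohol (–OH), so the name ends in -ol.
The numbering direction is chosen so that numbering from this end puts the hydroxyl group at C-3 rather than C-9.
That gives the hydroxyl at C-3; a bromo group at C-11.
The name is 11-bromoundecan-3-ol.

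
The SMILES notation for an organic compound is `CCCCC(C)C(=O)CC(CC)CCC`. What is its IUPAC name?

Counting along the main chain through the carbonyl gives 11 carbons: the parent is undecane.
The principal characteristic group is a ketone (C=O on an internal carbon), named with the suffix -one.
Number the chain so that the substituent locant set {4,7} is lower than {5,8} at the first point of difference.
That gives the carbonyl at C-6; an ethyl group at C-4; a methyl group at C-7.
The substituents are ordered alphabetically, ignoring any di-/tri- multipliers.
The name is 4-ethyl-7-methylundecan-6-one.

4-ethyl-7-methylundecan-6-one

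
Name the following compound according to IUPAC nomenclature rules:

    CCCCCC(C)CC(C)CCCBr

The parent chain contains 11 carbons (undecane).
Choose the numbering such that the substituent locant set {1,4,6} is lower than {6,8,11} at the first point of difference.
This places a bromo group at C-1; methyl groups at C-4 and C-6.
The substituents are ordered alphabetically, ignoring any di-/tri- multipliers.
Putting it together: 1-bromo-4,6-dimethylundecane.

1-bromo-4,6-dimethylundecane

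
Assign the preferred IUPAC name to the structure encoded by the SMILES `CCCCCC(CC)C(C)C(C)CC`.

The longest continuous carbon chain has 10 atoms, so the parent hydride is decane.
Choose the numbering such that the substituent locant set {3,4,5} is lower than {6,7,8} at the first point of difference.
That gives an ethyl group at C-5; methyl groups at C-3 and C-4.
The substituents are ordered alphabetically, ignoring any di-/tri- multipliers.
The name is 5-ethyl-3,4-dimethyldecane.

5-ethyl-3,4-dimethyldecane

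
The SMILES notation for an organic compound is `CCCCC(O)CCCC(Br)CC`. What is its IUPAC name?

9-bromoundecan-5-ol

The longest carbon chain that includes the –OH group has 11 carbons, so the parent hydride is undecane.
The highest-priority functional group is an alcohol (–OH), so the name ends in -ol.
Number the chain so that numbering from this end puts the hydroxyl group at C-5 rather than C-7.
That gives the hydroxyl at C-5; a bromo group at C-9.
The name is 9-bromoundecan-5-ol.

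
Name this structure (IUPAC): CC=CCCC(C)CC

Counting along the main chain through the multiple bond gives 8 carbons: the parent is octane.
The chain contains a C=C double bond, so the unsaturation ending is -ene.
Number the chain so that numbering from this end puts the double bond at C-2 rather than C-6.
That gives the double bond between C-2 and C-3; a methyl group at C-6.
Putting it together: 6-methyloct-2-ene.

6-methyloct-2-ene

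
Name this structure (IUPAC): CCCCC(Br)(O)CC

3-bromoheptan-3-ol

The longest carbon chain that includes the –OH group has 7 carbons, so the parent hydride is heptane.
The principal characteristic group is an alcohol (–OH), named with the suffix -ol.
Choose the numbering such that numbering from this end puts the hydroxyl group at C-3 rather than C-5.
That gives the hydroxyl at C-3; a bromo group at C-3.
Assembling the pieces gives 3-bromoheptan-3-ol.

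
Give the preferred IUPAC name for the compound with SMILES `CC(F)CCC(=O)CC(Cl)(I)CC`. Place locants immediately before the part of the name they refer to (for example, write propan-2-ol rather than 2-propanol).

7-chloro-2-fluoro-7-iodononan-5-one

The longest carbon chain that includes the carbonyl has 9 carbons, so the parent hydride is nonane.
A ketone (C=O on an internal carbon) is the principal characteristic group, giving the suffix -one.
The numbering direction is chosen so that the substituent locant set {2,7,7} is lower than {3,3,8} at the first point of difference.
That gives the carbonyl at C-5; a chloro group at C-7; a fluoro group at C-2; an iodo group at C-7.
The substituents are ordered alphabetically, ignoring any di-/tri- multipliers.
Putting it together: 7-chloro-2-fluoro-7-iodononan-5-one.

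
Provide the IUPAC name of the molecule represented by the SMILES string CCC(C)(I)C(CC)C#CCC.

5-ethyl-6-iodo-6-methyloct-3-yne

The longest carbon chain that includes the multiple bond has 8 carbons, so the parent hydride is octane.
The chain contains a C≡C triple bond, so the unsaturation ending is -yne.
Number the chain so that numbering from this end puts the triple bond at C-3 rather than C-5.
That gives the triple bond between C-3 and C-4; an ethyl group at C-5; an iodo group at C-6; a methyl group at C-6.
The substituents are ordered alphabetically, ignoring any di-/tri- multipliers.
Putting it together: 5-ethyl-6-iodo-6-methyloct-3-yne.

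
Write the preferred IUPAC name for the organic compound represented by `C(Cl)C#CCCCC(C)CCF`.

1-chloro-9-fluoro-7-methylnon-2-yne

Counting along the main chain through the multiple bond gives 9 carbons: the parent is nonane.
There is one C≡C triple bond, indicated by the ending -yne.
Number the chain so that numbering from this end puts the triple bond at C-2 rather than C-7.
This places the triple bond between C-2 and C-3; a chloro group at C-1; a fluoro group at C-9; a methyl group at C-7.
Substituent prefixes are cited in alphabetical order (multiplying prefixes like di-/tri- are ignored for ordering).
Assembling the pieces gives 1-chloro-9-fluoro-7-methylnon-2-yne.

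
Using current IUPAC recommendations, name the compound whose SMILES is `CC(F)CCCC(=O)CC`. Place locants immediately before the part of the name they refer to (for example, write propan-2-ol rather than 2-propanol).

Counting along the main chain through the carbonyl gives 8 carbons: the parent is octane.
The principal characteristic group is a ketone (C=O on an internal carbon), named with the suffix -one.
The numbering direction is chosen so that numbering from this end puts the carbonyl group at C-3 rather than C-6.
That gives the carbonyl at C-3; a fluoro group at C-7.
The name is 7-fluorooctan-3-one.

7-fluorooctan-3-one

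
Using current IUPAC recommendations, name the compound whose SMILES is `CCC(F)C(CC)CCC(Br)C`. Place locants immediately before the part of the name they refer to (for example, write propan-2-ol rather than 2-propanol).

The longest carbon chain is 8 atoms: the parent is octane.
Number the chain so that the substituent locant set {2,5,6} is lower than {3,4,7} at the first point of difference.
That gives a bromo group at C-2; an ethyl group at C-5; a fluoro group at C-6.
The substituents are ordered alphabetically, ignoring any di-/tri- multipliers.
Putting it together: 2-bromo-5-ethyl-6-fluorooctane.

2-bromo-5-ethyl-6-fluorooctane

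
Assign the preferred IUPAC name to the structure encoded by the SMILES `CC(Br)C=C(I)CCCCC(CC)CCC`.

The longest carbon chain that includes the multiple bond has 12 carbons, so the parent hydride is dodecane.
There is one C=C double bond, indicated by the ending -ene.
Choose the numbering such that numbering from this end puts the double bond at C-3 rather than C-9.
With this numbering: the double bond between C-3 and C-4; a bromo group at C-2; an ethyl group at C-9; an iodo group at C-4.
Substituent prefixes are cited in alphabetical order (multiplying prefixes like di-/tri- are ignored for ordering).
Assembling the pieces gives 2-bromo-9-ethyl-4-iodododec-3-ene.

2-bromo-9-ethyl-4-iodododec-3-ene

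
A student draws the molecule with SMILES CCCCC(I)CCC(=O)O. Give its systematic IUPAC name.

4-iodooctanoic acid

The longest carbon chain that includes the –COOH group has 8 carbons, so the parent hydride is octane.
The principal characteristic group is a carboxylic acid (terminal –COOH), named with the suffix -oic acid.
The numbering direction is chosen so that the carboxylic acid carbon is C-1 by definition.
With this numbering: an iodo group at C-4.
Assembling the pieces gives 4-iodooctanoic acid.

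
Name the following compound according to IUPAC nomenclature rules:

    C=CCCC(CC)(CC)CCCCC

5,5-diethyldec-1-ene

The longest chain bearing the multiple bond is 10 carbons long (decane).
A C=C double bond in the chain gives the infix -ene-.
Number the chain so that numbering from this end puts the double bond at C-1 rather than C-9.
With this numbering: the double bond between C-1 and C-2; two ethyl groups at C-5.
Putting it together: 5,5-diethyldec-1-ene.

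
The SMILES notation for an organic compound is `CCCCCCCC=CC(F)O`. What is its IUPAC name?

1-fluorodec-2-en-1-ol

Counting along the main chain through the –OH group and the multiple bond gives 10 carbons: the parent is decane.
An alcohol (–OH) is the principal characteristic group, giving the suffix -ol.
A C=C double bond in the chain gives the infix -ene-.
Number the chain so that numbering from this end puts the hydroxyl group at C-1 rather than C-10.
That gives the hydroxyl at C-1; the double bond between C-2 and C-3; a fluoro group at C-1.
Putting it together: 1-fluorodec-2-en-1-ol.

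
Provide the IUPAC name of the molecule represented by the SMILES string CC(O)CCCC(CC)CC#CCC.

The longest chain bearing the –OH group and the multiple bond is 11 carbons long (undecane).
An alcohol (–OH) is the principal characteristic group, giving the suffix -ol.
The chain contains a C≡C triple bond, so the unsaturation ending is -yne.
Number the chain so that numbering from this end puts the hydroxyl group at C-2 rather than C-10.
This places the hydroxyl at C-2; the triple bond between C-8 and C-9; an ethyl group at C-6.
Putting it together: 6-ethylundec-8-yn-2-ol.

6-ethylundec-8-yn-2-ol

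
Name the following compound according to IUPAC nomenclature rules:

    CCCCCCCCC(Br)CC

3-bromoundecane

The longest carbon chain is 11 atoms: the parent is undecane.
Number the chain so that the substituent locant set {3} is lower than {9} at the first point of difference.
With this numbering: a bromo group at C-3.
Assembling the pieces gives 3-bromoundecane.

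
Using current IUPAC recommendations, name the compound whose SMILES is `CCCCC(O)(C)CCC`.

Counting along the main chain through the –OH group gives 8 carbons: the parent is octane.
An alcohol (–OH) is the principal characteristic group, giving the suffix -ol.
The numbering direction is chosen so that numbering from this end puts the hydroxyl group at C-4 rather than C-5.
With this numbering: the hydroxyl at C-4; a methyl group at C-4.
Putting it together: 4-methyloctan-4-ol.

4-methyloctan-4-ol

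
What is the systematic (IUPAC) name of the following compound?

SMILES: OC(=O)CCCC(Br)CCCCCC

5-bromoundecanoic acid

The longest chain bearing the –COOH group is 11 carbons long (undecane).
The principal characteristic group is a carboxylic acid (terminal –COOH), named with the suffix -oic acid.
The numbering direction is chosen so that the carboxylic acid carbon is C-1 by definition.
With this numbering: a bromo group at C-5.
The name is 5-bromoundecanoic acid.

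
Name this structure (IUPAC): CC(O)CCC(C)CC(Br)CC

The longest carbon chain that includes the –OH group has 9 carbons, so the parent hydride is nonane.
The highest-priority functional group is an alcohol (–OH), so the name ends in -ol.
Choose the numbering such that numbering from this end puts the hydroxyl group at C-2 rather than C-8.
This places the hydroxyl at C-2; a bromo group at C-7; a methyl group at C-5.
Prefixes are listed alphabetically: bromo, methyl.
The name is 7-bromo-5-methylnonan-2-ol.

7-bromo-5-methylnonan-2-ol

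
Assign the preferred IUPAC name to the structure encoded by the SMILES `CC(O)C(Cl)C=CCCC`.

The longest chain bearing the –OH group and the multiple bond is 8 carbons long (octane).
The highest-priority functional group is an alcohol (–OH), so the name ends in -ol.
The chain contains a C=C double bond, so the unsaturation ending is -ene.
Choose the numbering such that numbering from this end puts the hydroxyl group at C-2 rather than C-7.
This places the hydroxyl at C-2; the double bond between C-4 and C-5; a chloro group at C-3.
The name is 3-chlorooct-4-en-2-ol.

3-chlorooct-4-en-2-ol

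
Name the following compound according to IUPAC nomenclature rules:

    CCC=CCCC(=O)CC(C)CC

Counting along the main chain through the carbonyl and the multiple bond gives 11 carbons: the parent is undecane.
The highest-priority functional group is a ketone (C=O on an internal carbon), so the name ends in -one.
There is one C=C double bond, indicated by the ending -ene.
The numbering direction is chosen so that numbering from this end puts the carbonyl group at C-5 rather than C-7.
With this numbering: the carbonyl at C-5; the double bond between C-8 and C-9; a methyl group at C-3.
The name is 3-methylundec-8-en-5-one.

3-methylundec-8-en-5-one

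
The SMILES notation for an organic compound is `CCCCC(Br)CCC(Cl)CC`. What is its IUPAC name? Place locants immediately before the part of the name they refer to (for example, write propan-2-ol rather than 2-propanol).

6-bromo-3-chlorodecane

The longest continuous carbon chain has 10 atoms, so the parent hydride is decane.
The numbering direction is chosen so that the substituent locant set {3,6} is lower than {5,8} at the first point of difference.
This places a bromo group at C-6; a chloro group at C-3.
The substituents are ordered alphabetically, ignoring any di-/tri- multipliers.
Assembling the pieces gives 6-bromo-3-chlorodecane.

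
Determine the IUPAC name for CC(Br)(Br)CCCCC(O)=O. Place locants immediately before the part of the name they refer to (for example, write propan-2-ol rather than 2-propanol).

6,6-dibromoheptanoic acid

The longest carbon chain that includes the –COOH group has 7 carbons, so the parent hydride is heptane.
The principal characteristic group is a carboxylic acid (terminal –COOH), named with the suffix -oic acid.
Choose the numbering such that the carboxylic acid carbon is C-1 by definition.
That gives two bromo groups at C-6.
Putting it together: 6,6-dibromoheptanoic acid.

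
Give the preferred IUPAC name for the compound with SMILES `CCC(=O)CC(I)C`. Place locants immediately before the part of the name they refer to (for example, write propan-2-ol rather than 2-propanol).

The longest chain bearing the carbonyl is 6 carbons long (hexane).
The highest-priority functional group is a ketone (C=O on an internal carbon), so the name ends in -one.
The numbering direction is chosen so that numbering from this end puts the carbonyl group at C-3 rather than C-4.
That gives the carbonyl at C-3; an iodo group at C-5.
Putting it together: 5-iodohexan-3-one.

5-iodohexan-3-one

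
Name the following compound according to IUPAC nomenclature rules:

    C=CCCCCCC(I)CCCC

8-iodododec-1-ene

The longest chain bearing the multiple bond is 12 carbons long (dodecane).
The chain contains a C=C double bond, so the unsaturation ending is -ene.
Number the chain so that numbering from this end puts the double bond at C-1 rather than C-11.
This places the double bond between C-1 and C-2; an iodo group at C-8.
Assembling the pieces gives 8-iodododec-1-ene.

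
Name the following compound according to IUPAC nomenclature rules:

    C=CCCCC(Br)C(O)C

The longest chain bearing the –OH group and the multiple bond is 8 carbons long (octane).
The highest-priority functional group is an alcohol (–OH), so the name ends in -ol.
A C=C double bond in the chain gives the infix -ene-.
Choose the numbering such that numbering from this end puts the hydroxyl group at C-2 rather than C-7.
That gives the hydroxyl at C-2; the double bond between C-7 and C-8; a bromo group at C-3.
Assembling the pieces gives 3-bromooct-7-en-2-ol.

3-bromooct-7-en-2-ol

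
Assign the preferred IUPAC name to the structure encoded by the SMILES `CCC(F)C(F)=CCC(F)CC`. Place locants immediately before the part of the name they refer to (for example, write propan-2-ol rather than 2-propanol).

The longest carbon chain that includes the multiple bond has 9 carbons, so the parent hydride is nonane.
There is one C=C double bond, indicated by the ending -ene.
Choose the numbering such that numbering from this end puts the double bond at C-4 rather than C-5.
With this numbering: the double bond between C-4 and C-5; fluoro groups at C-3 and C-4 and C-7.
Putting it together: 3,4,7-trifluoronon-4-ene.

3,4,7-trifluoronon-4-ene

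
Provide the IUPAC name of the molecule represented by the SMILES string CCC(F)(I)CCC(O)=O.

4-fluoro-4-iodohexanoic acid

Counting along the main chain through the –COOH group gives 6 carbons: the parent is hexane.
The principal characteristic group is a carboxylic acid (terminal –COOH), named with the suffix -oic acid.
The numbering direction is chosen so that the carboxylic acid carbon is C-1 by definition.
That gives a fluoro group at C-4; an iodo group at C-4.
The substituents are ordered alphabetically, ignoring any di-/tri- multipliers.
Putting it together: 4-fluoro-4-iodohexanoic acid.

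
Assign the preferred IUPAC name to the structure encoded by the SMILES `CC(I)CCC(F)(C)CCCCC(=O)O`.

Counting along the main chain through the –COOH group gives 10 carbons: the parent is decane.
A carboxylic acid (terminal –COOH) is the principal characteristic group, giving the suffix -oic acid.
Choose the numbering such that the carboxylic acid carbon is C-1 by definition.
That gives a fluoro group at C-6; an iodo group at C-9; a methyl group at C-6.
Prefixes are listed alphabetically: fluoro, iodo, methyl.
The name is 6-fluoro-9-iodo-6-methyldecanoic acid.

6-fluoro-9-iodo-6-methyldecanoic acid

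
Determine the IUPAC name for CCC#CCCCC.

The longest carbon chain that includes the multiple bond has 8 carbons, so the parent hydride is octane.
There is one C≡C triple bond, indicated by the ending -yne.
The numbering direction is chosen so that numbering from this end puts the triple bond at C-3 rather than C-5.
With this numbering: the triple bond between C-3 and C-4.
The name is oct-3-yne.

oct-3-yne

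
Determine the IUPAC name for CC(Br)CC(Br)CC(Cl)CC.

The longest carbon chain is 8 atoms: the parent is octane.
Choose the numbering such that the substituent locant set {2,4,6} is lower than {3,5,7} at the first point of difference.
With this numbering: bromo groups at C-2 and C-4; a chloro group at C-6.
The substituents are ordered alphabetically, ignoring any di-/tri- multipliers.
The name is 2,4-dibromo-6-chlorooctane.

2,4-dibromo-6-chlorooctane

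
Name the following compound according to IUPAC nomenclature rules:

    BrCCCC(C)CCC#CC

The longest carbon chain that includes the multiple bond has 9 carbons, so the parent hydride is nonane.
A C≡C triple bond in the chain gives the infix -yne-.
Number the chain so that numbering from this end puts the triple bond at C-2 rather than C-7.
That gives the triple bond between C-2 and C-3; a bromo group at C-9; a methyl group at C-6.
Prefixes are listed alphabetically: bromo, methyl.
Assembling the pieces gives 9-bromo-6-methylnon-2-yne.

9-bromo-6-methylnon-2-yne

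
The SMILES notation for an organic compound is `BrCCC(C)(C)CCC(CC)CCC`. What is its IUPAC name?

1-bromo-6-ethyl-3,3-dimethylnonane

The longest carbon chain is 9 atoms: the parent is nonane.
Choose the numbering such that the substituent locant set {1,3,3,6} is lower than {4,7,7,9} at the first point of difference.
With this numbering: a bromo group at C-1; an ethyl group at C-6; two methyl groups at C-3.
The substituents are ordered alphabetically, ignoring any di-/tri- multipliers.
Assembling the pieces gives 1-bromo-6-ethyl-3,3-dimethylnonane.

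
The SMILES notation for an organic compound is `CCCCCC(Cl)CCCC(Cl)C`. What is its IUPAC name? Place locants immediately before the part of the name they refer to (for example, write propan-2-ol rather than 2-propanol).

2,6-dichloroundecane

The longest continuous carbon chain has 11 atoms, so the parent hydride is undecane.
The numbering direction is chosen so that the substituent locant set {2,6} is lower than {6,10} at the first point of difference.
That gives chloro groups at C-2 and C-6.
Putting it together: 2,6-dichloroundecane.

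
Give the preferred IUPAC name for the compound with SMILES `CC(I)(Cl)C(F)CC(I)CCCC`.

The parent chain contains 9 carbons (nonane).
Choose the numbering such that the substituent locant set {2,2,3,5} is lower than {5,7,8,8} at the first point of difference.
This places a chloro group at C-2; a fluoro group at C-3; iodo groups at C-2 and C-5.
The substituents are ordered alphabetically, ignoring any di-/tri- multipliers.
The name is 2-chloro-3-fluoro-2,5-diiodononane.

2-chloro-3-fluoro-2,5-diiodononane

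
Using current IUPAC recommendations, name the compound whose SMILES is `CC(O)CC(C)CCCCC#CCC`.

The longest chain bearing the –OH group and the multiple bond is 12 carbons long (dodecane).
An alcohol (–OH) is the principal characteristic group, giving the suffix -ol.
A C≡C triple bond in the chain gives the infix -yne-.
The numbering direction is chosen so that numbering from this end puts the hydroxyl group at C-2 rather than C-11.
With this numbering: the hydroxyl at C-2; the triple bond between C-9 and C-10; a methyl group at C-4.
Putting it together: 4-methyldodec-9-yn-2-ol.

4-methyldodec-9-yn-2-ol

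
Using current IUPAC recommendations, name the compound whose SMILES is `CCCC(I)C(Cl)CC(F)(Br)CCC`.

4-bromo-6-chloro-4-fluoro-7-iododecane

The longest carbon chain is 10 atoms: the parent is decane.
Choose the numbering such that the substituent locant set {4,4,6,7} is lower than {4,5,7,7} at the first point of difference.
This places a bromo group at C-4; a chloro group at C-6; a fluoro group at C-4; an iodo group at C-7.
The substituents are ordered alphabetically, ignoring any di-/tri- multipliers.
Putting it together: 4-bromo-6-chloro-4-fluoro-7-iododecane.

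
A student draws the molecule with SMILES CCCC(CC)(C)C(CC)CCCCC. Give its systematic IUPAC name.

The parent chain contains 10 carbons (decane).
Number the chain so that the substituent locant set {4,4,5} is lower than {6,7,7} at the first point of difference.
With this numbering: ethyl groups at C-4 and C-5; a methyl group at C-4.
Prefixes are listed alphabetically: ethyl, methyl.
Putting it together: 4,5-diethyl-4-methyldecane.

4,5-diethyl-4-methyldecane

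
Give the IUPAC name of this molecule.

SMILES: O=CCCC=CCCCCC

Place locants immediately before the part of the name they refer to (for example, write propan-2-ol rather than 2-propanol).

The longest chain bearing the –CHO group and the multiple bond is 10 carbons long (decane).
An aldehyde (terminal –CHO) is the principal characteristic group, giving the suffix -al.
There is one C=C double bond, indicated by the ending -ene.
The numbering direction is chosen so that the aldehyde carbon is C-1 by definition.
This places the double bond between C-4 and C-5.
Assembling the pieces gives dec-4-enal.

dec-4-enal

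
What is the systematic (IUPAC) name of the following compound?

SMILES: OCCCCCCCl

6-chlorohexan-1-ol

The longest carbon chain that includes the –OH group has 6 carbons, so the parent hydride is hexane.
The principal characteristic group is an alcohol (–OH), named with the suffix -ol.
Number the chain so that numbering from this end puts the hydroxyl group at C-1 rather than C-6.
That gives the hydroxyl at C-1; a chloro group at C-6.
Putting it together: 6-chlorohexan-1-ol.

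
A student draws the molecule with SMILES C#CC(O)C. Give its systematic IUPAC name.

but-3-yn-2-ol

Counting along the main chain through the –OH group and the multiple bond gives 4 carbons: the parent is butane.
The principal characteristic group is an alcohol (–OH), named with the suffix -ol.
A C≡C triple bond in the chain gives the infix -yne-.
Number the chain so that numbering from this end puts the hydroxyl group at C-2 rather than C-3.
This places the hydroxyl at C-2; the triple bond between C-3 and C-4.
The name is but-3-yn-2-ol.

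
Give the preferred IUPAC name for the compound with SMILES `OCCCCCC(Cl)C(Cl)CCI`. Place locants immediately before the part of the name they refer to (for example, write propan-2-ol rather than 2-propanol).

The longest chain bearing the –OH group is 9 carbons long (nonane).
The principal characteristic group is an alcohol (–OH), named with the suffix -ol.
The numbering direction is chosen so that numbering from this end puts the hydroxyl group at C-1 rather than C-9.
This places the hydroxyl at C-1; chloro groups at C-6 and C-7; an iodo group at C-9.
The substituents are ordered alphabetically, ignoring any di-/tri- multipliers.
Putting it together: 6,7-dichloro-9-iodononan-1-ol.

6,7-dichloro-9-iodononan-1-ol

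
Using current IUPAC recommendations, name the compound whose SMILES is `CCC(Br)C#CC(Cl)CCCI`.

Counting along the main chain through the multiple bond gives 9 carbons: the parent is nonane.
There is one C≡C triple bond, indicated by the ending -yne.
Choose the numbering such that numbering from this end puts the triple bond at C-4 rather than C-5.
That gives the triple bond between C-4 and C-5; a bromo group at C-3; a chloro group at C-6; an iodo group at C-9.
Prefixes are listed alphabetically: bromo, chloro, iodo.
Putting it together: 3-bromo-6-chloro-9-iodonon-4-yne.

3-bromo-6-chloro-9-iodonon-4-yne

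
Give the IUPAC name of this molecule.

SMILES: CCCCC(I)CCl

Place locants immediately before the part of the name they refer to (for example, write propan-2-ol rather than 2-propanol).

The parent chain contains 6 carbons (hexane).
Number the chain so that the substituent locant set {1,2} is lower than {5,6} at the first point of difference.
This places a chloro group at C-1; an iodo group at C-2.
Substituent prefixes are cited in alphabetical order (multiplying prefixes like di-/tri- are ignored for ordering).
The name is 1-chloro-2-iodohexane.

1-chloro-2-iodohexane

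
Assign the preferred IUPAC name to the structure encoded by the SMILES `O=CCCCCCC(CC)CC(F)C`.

The longest chain bearing the –CHO group is 10 carbons long (decane).
An aldehyde (terminal –CHO) is the principal characteristic group, giving the suffix -al.
The numbering direction is chosen so that the aldehyde carbon is C-1 by definition.
That gives an ethyl group at C-7; a fluoro group at C-9.
Substituent prefixes are cited in alphabetical order (multiplying prefixes like di-/tri- are ignored for ordering).
Putting it together: 7-ethyl-9-fluorodecanal.

7-ethyl-9-fluorodecanal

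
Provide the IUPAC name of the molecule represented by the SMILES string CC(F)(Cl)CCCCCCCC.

2-chloro-2-fluorodecane

The parent chain contains 10 carbons (decane).
The numbering direction is chosen so that the substituent locant set {2,2} is lower than {9,9} at the first point of difference.
That gives a chloro group at C-2; a fluoro group at C-2.
The substituents are ordered alphabetically, ignoring any di-/tri- multipliers.
Putting it together: 2-chloro-2-fluorodecane.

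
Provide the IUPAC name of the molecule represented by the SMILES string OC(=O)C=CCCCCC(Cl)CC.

8-chlorodec-2-enoic acid

The longest chain bearing the –COOH group and the multiple bond is 10 carbons long (decane).
A carboxylic acid (terminal –COOH) is the principal characteristic group, giving the suffix -oic acid.
There is one C=C double bond, indicated by the ending -ene.
Choose the numbering such that the carboxylic acid carbon is C-1 by definition.
This places the double bond between C-2 and C-3; a chloro group at C-8.
Assembling the pieces gives 8-chlorodec-2-enoic acid.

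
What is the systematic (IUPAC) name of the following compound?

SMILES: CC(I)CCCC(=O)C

The longest carbon chain that includes the carbonyl has 7 carbons, so the parent hydride is heptane.
The principal characteristic group is a ketone (C=O on an internal carbon), named with the suffix -one.
Choose the numbering such that numbering from this end puts the carbonyl group at C-2 rather than C-6.
With this numbering: the carbonyl at C-2; an iodo group at C-6.
Putting it together: 6-iodoheptan-2-one.

6-iodoheptan-2-one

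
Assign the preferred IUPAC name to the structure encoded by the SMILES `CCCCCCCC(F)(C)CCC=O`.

4-fluoro-4-methylundecanal

The longest carbon chain that includes the –CHO group has 11 carbons, so the parent hydride is undecane.
The highest-priority functional group is an aldehyde (terminal –CHO), so the name ends in -al.
The numbering direction is chosen so that the aldehyde carbon is C-1 by definition.
That gives a fluoro group at C-4; a methyl group at C-4.
Prefixes are listed alphabetically: fluoro, methyl.
The name is 4-fluoro-4-methylundecanal.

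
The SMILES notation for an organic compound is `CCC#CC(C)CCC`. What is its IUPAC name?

The longest chain bearing the multiple bond is 8 carbons long (octane).
A C≡C triple bond in the chain gives the infix -yne-.
The numbering direction is chosen so that numbering from this end puts the triple bond at C-3 rather than C-5.
That gives the triple bond between C-3 and C-4; a methyl group at C-5.
Assembling the pieces gives 5-methyloct-3-yne.

5-methyloct-3-yne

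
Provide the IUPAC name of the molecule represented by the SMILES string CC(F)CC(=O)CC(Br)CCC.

6-bromo-2-fluorononan-4-one

The longest carbon chain that includes the carbonyl has 9 carbons, so the parent hydride is nonane.
A ketone (C=O on an internal carbon) is the principal characteristic group, giving the suffix -one.
Number the chain so that numbering from this end puts the carbonyl group at C-4 rather than C-6.
That gives the carbonyl at C-4; a bromo group at C-6; a fluoro group at C-2.
Prefixes are listed alphabetically: bromo, fluoro.
Assembling the pieces gives 6-bromo-2-fluorononan-4-one.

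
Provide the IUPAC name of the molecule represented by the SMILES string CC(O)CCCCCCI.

8-iodooctan-2-ol

The longest chain bearing the –OH group is 8 carbons long (octane).
An alcohol (–OH) is the principal characteristic group, giving the suffix -ol.
The numbering direction is chosen so that numbering from this end puts the hydroxyl group at C-2 rather than C-7.
This places the hydroxyl at C-2; an iodo group at C-8.
Putting it together: 8-iodooctan-2-ol.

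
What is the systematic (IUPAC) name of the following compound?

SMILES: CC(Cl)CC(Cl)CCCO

The longest chain bearing the –OH group is 7 carbons long (heptane).
An alcohol (–OH) is the principal characteristic group, giving the suffix -ol.
Choose the numbering such that numbering from this end puts the hydroxyl group at C-1 rather than C-7.
That gives the hydroxyl at C-1; chloro groups at C-4 and C-6.
Putting it together: 4,6-dichloroheptan-1-ol.

4,6-dichloroheptan-1-ol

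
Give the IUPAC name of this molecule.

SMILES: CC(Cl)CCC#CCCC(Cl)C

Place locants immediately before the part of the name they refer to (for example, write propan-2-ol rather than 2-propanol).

2,9-dichlorodec-5-yne

Counting along the main chain through the multiple bond gives 10 carbons: the parent is decane.
The chain contains a C≡C triple bond, so the unsaturation ending is -yne.
The molecule is symmetric, so either numbering direction gives the same locants.
That gives the triple bond between C-5 and C-6; chloro groups at C-2 and C-9.
Assembling the pieces gives 2,9-dichlorodec-5-yne.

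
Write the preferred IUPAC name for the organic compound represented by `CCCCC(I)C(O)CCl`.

1-chloro-3-iodoheptan-2-ol

The longest chain bearing the –OH group is 7 carbons long (heptane).
The highest-priority functional group is an alcohol (–OH), so the name ends in -ol.
The numbering direction is chosen so that numbering from this end puts the hydroxyl group at C-2 rather than C-6.
This places the hydroxyl at C-2; a chloro group at C-1; an iodo group at C-3.
The substituents are ordered alphabetically, ignoring any di-/tri- multipliers.
Putting it together: 1-chloro-3-iodoheptan-2-ol.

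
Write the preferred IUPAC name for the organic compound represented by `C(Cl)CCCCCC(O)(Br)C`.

The longest chain bearing the –OH group is 8 carbons long (octane).
The principal characteristic group is an alcohol (–OH), named with the suffix -ol.
The numbering direction is chosen so that numbering from this end puts the hydroxyl group at C-2 rather than C-7.
With this numbering: the hydroxyl at C-2; a bromo group at C-2; a chloro group at C-8.
Prefixes are listed alphabetically: bromo, chloro.
Assembling the pieces gives 2-bromo-8-chlorooctan-2-ol.

2-bromo-8-chlorooctan-2-ol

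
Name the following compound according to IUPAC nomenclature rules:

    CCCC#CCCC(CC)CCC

8-ethylundec-4-yne

The longest carbon chain that includes the multiple bond has 11 carbons, so the parent hydride is undecane.
A C≡C triple bond in the chain gives the infix -yne-.
Choose the numbering such that numbering from this end puts the triple bond at C-4 rather than C-7.
This places the triple bond between C-4 and C-5; an ethyl group at C-8.
Putting it together: 8-ethylundec-4-yne.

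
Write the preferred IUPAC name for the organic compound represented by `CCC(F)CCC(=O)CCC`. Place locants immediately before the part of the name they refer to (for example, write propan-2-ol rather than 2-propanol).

Counting along the main chain through the carbonyl gives 9 carbons: the parent is nonane.
A ketone (C=O on an internal carbon) is the principal characteristic group, giving the suffix -one.
The numbering direction is chosen so that numbering from this end puts the carbonyl group at C-4 rather than C-6.
This places the carbonyl at C-4; a fluoro group at C-7.
Assembling the pieces gives 7-fluorononan-4-one.

7-fluorononan-4-one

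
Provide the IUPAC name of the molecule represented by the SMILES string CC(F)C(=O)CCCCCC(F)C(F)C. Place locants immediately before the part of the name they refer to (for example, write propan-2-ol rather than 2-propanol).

2,9,10-trifluoroundecan-3-one

The longest carbon chain that includes the carbonyl has 11 carbons, so the parent hydride is undecane.
A ketone (C=O on an internal carbon) is the principal characteristic group, giving the suffix -one.
Number the chain so that numbering from this end puts the carbonyl group at C-3 rather than C-9.
That gives the carbonyl at C-3; fluoro groups at C-2 and C-9 and C-10.
The name is 2,9,10-trifluoroundecan-3-one.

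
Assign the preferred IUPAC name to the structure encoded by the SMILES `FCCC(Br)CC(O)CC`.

5-bromo-7-fluoroheptan-3-ol

The longest carbon chain that includes the –OH group has 7 carbons, so the parent hydride is heptane.
The principal characteristic group is an alcohol (–OH), named with the suffix -ol.
Choose the numbering such that numbering from this end puts the hydroxyl group at C-3 rather than C-5.
That gives the hydroxyl at C-3; a bromo group at C-5; a fluoro group at C-7.
Prefixes are listed alphabetically: bromo, fluoro.
The name is 5-bromo-7-fluoroheptan-3-ol.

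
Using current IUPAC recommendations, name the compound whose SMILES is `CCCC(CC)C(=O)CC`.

4-ethylheptan-3-one

The longest chain bearing the carbonyl is 7 carbons long (heptane).
The highest-priority functional group is a ketone (C=O on an internal carbon), so the name ends in -one.
The numbering direction is chosen so that numbering from this end puts the carbonyl group at C-3 rather than C-5.
This places the carbonyl at C-3; an ethyl group at C-4.
Assembling the pieces gives 4-ethylheptan-3-one.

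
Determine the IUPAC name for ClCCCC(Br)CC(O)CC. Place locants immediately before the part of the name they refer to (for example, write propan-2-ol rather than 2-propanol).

Counting along the main chain through the –OH group gives 8 carbons: the parent is octane.
The principal characteristic group is an alcohol (–OH), named with the suffix -ol.
Choose the numbering such that numbering from this end puts the hydroxyl group at C-3 rather than C-6.
This places the hydroxyl at C-3; a bromo group at C-5; a chloro group at C-8.
Prefixes are listed alphabetically: bromo, chloro.
Putting it together: 5-bromo-8-chlorooctan-3-ol.

5-bromo-8-chlorooctan-3-ol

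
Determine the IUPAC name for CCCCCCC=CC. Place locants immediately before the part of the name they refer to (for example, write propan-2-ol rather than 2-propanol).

The longest carbon chain that includes the multiple bond has 9 carbons, so the parent hydride is nonane.
A C=C double bond in the chain gives the infix -ene-.
The numbering direction is chosen so that numbering from this end puts the double bond at C-2 rather than C-7.
This places the double bond between C-2 and C-3.
The name is non-2-ene.

non-2-ene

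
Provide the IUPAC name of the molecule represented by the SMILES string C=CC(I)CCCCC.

The longest chain bearing the multiple bond is 8 carbons long (octane).
A C=C double bond in the chain gives the infix -ene-.
The numbering direction is chosen so that numbering from this end puts the double bond at C-1 rather than C-7.
This places the double bond between C-1 and C-2; an iodo group at C-3.
Putting it together: 3-iodooct-1-ene.

3-iodooct-1-ene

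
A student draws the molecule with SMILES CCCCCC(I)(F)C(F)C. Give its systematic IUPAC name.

The parent chain contains 8 carbons (octane).
Choose the numbering such that the substituent locant set {2,3,3} is lower than {6,6,7} at the first point of difference.
That gives fluoro groups at C-2 and C-3; an iodo group at C-3.
The substituents are ordered alphabetically, ignoring any di-/tri- multipliers.
Putting it together: 2,3-difluoro-3-iodooctane.

2,3-difluoro-3-iodooctane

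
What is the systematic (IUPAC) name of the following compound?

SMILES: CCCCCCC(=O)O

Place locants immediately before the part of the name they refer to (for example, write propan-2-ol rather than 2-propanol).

The longest carbon chain that includes the –COOH group has 7 carbons, so the parent hydride is heptane.
A carboxylic acid (terminal –COOH) is the principal characteristic group, giving the suffix -oic acid.
Choose the numbering such that the carboxylic acid carbon is C-1 by definition.
Putting it together: heptanoic acid.

heptanoic acid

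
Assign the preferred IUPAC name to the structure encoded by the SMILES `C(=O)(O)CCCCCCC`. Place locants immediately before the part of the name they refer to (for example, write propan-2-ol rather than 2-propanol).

octanoic acid

Counting along the main chain through the –COOH group gives 8 carbons: the parent is octane.
A carboxylic acid (terminal –COOH) is the principal characteristic group, giving the suffix -oic acid.
Choose the numbering such that the carboxylic acid carbon is C-1 by definition.
Putting it together: octanoic acid.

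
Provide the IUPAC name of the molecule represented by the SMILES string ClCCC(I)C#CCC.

7-chloro-5-iodohept-3-yne

The longest chain bearing the multiple bond is 7 carbons long (heptane).
There is one C≡C triple bond, indicated by the ending -yne.
Choose the numbering such that numbering from this end puts the triple bond at C-3 rather than C-4.
That gives the triple bond between C-3 and C-4; a chloro group at C-7; an iodo group at C-5.
Prefixes are listed alphabetically: chloro, iodo.
Putting it together: 7-chloro-5-iodohept-3-yne.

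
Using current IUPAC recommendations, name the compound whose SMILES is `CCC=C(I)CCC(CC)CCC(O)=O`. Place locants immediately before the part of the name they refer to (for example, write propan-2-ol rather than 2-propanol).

4-ethyl-7-iododec-7-enoic acid

Counting along the main chain through the –COOH group and the multiple bond gives 10 carbons: the parent is decane.
A carboxylic acid (terminal –COOH) is the principal characteristic group, giving the suffix -oic acid.
There is one C=C double bond, indicated by the ending -ene.
The numbering direction is chosen so that the carboxylic acid carbon is C-1 by definition.
This places the double bond between C-7 and C-8; an ethyl group at C-4; an iodo group at C-7.
Prefixes are listed alphabetically: ethyl, iodo.
The name is 4-ethyl-7-iododec-7-enoic acid.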